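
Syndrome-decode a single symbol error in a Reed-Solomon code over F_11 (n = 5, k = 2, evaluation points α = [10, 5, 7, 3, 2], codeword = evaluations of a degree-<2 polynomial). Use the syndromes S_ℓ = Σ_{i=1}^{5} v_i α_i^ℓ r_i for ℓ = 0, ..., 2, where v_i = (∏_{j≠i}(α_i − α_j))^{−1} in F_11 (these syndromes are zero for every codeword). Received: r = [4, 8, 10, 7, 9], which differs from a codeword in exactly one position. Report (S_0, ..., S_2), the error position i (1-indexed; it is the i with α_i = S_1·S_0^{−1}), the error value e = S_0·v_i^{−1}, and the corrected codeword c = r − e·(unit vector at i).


S = (1, 5, 3), error at position 2, error magnitude e = 5, c = [4, 3, 10, 7, 9].

Step 1: column multipliers v_i = (∏_{j≠i}(α_i − α_j))^{−1} mod 11.
  i = 1 (α = 10): (10−5)(10−7)(10−3)(10−2) = 5·3·7·8 = 840 ≡ 4, so v_1 = 4^{−1} = 3 (mod 11).
  i = 2 (α = 5): (5−10)(5−7)(5−3)(5−2) = (−5)·(−2)·2·3 = 60 ≡ 5, so v_2 = 5^{−1} = 9 (mod 11).
  i = 3 (α = 7): (7−10)(7−5)(7−3)(7−2) = (−3)·2·4·5 = −120 ≡ 1, so v_3 = 1^{−1} = 1 (mod 11).
  i = 4 (α = 3): (3−10)(3−5)(3−7)(3−2) = (−7)·(−2)·(−4)·1 = −56 ≡ 10, so v_4 = 10^{−1} = 10 (mod 11).
  i = 5 (α = 2): (2−10)(2−5)(2−7)(2−3) = (−8)·(−3)·(−5)·(−1) = 120 ≡ 10, so v_5 = 10^{−1} = 10 (mod 11).
  v = [3, 9, 1, 10, 10].
Step 2: syndromes of r = [4, 8, 10, 7, 9] (all sums mod 11).
  S_0 = Σ v_i r_i = 3·4 + 9·8 + 1·10 + 10·7 + 10·9 = 254 ≡ 1.
  S_1 = Σ v_i α_i r_i = 3·10·4 + 9·5·8 + 1·7·10 + 10·3·7 + 10·2·9 = 940 ≡ 5.
  α_i^2 mod 11 = [1, 3, 5, 9, 4].
  S_2 = Σ v_i α_i^2 r_i = 3·1·4 + 9·3·8 + 1·5·10 + 10·9·7 + 10·4·9 = 1268 ≡ 3.
  S = (1, 5, 3) ≠ 0, so r is not a codeword (an error is present).
Step 3: locate the error. For a single error e at position i, S_ℓ = v_i·e·α_i^ℓ, so α_err = S_1/S_0.
  S_0^{−1} = 1^{−1} = 1 (mod 11), so α_err = 5·1 = 5 ≡ 5 = α_2. Error position i = 2.
  Consistency check: S_2/S_1 = 3·9 = 27 ≡ 5 = α_err ✓ (single-error assumption holds).
Step 4: error magnitude e = S_0/v_2 = S_0·∏_{j≠2}(α_2 − α_j) = 1·5 = 5 ≡ 5 (mod 11).
Step 5: correct position 2: c_2 = r_2 − e = 8 − 5 ≡ 3 (mod 11). Hence c = [4, 3, 10, 7, 9].
  Check: interpolating c through the α_i gives m(x) = 2 + 9·x (degree < 2) with m(α_i) = c_i for every i, so c is indeed a codeword.


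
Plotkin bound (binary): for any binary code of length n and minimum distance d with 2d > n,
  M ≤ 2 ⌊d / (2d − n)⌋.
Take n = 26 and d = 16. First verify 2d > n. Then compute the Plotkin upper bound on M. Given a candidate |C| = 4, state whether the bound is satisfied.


Plotkin bound M ≤ 4; given |C| = 4 ≤ bound (satisfied).

Check applicability: 2d = 32, n = 26.
2d − n = 6 > 0, so Plotkin applies.
Compute d/(2d−n) = 16/6 ≈ 2.6667.
⌊d/(2d−n)⌋ = 2.
Plotkin bound: M ≤ 2·2 = 4.
Given |C| = 4, check: satisfied.
This |C| is at the Plotkin bound.


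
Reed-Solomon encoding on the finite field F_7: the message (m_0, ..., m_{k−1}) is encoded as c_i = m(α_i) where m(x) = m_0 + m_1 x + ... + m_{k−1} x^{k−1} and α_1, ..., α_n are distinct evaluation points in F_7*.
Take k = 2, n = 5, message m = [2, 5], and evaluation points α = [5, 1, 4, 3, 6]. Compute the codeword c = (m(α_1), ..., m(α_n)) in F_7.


c = [6, 0, 1, 3, 4]

Message polynomial: m(x) = 2 + 5·x (mod 7).
For each evaluation point α_i, compute m(α_i) mod 7:
  α_1 = 5: Horner steps 5 → 6, so m(5) = 6.
  α_2 = 1: Horner steps 5 → 0, so m(1) = 0.
  α_3 = 4: Horner steps 5 → 1, so m(4) = 1.
  α_4 = 3: Horner steps 5 → 3, so m(3) = 3.
  α_5 = 6: Horner steps 5 → 4, so m(6) = 4.
Codeword c = [6, 0, 1, 3, 4] ∈ F_7^5.


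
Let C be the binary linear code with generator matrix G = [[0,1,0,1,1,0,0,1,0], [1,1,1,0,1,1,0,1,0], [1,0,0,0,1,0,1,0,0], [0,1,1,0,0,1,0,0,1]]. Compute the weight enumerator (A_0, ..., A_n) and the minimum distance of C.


Weight distribution: A_0 = 1, A_3 = 2, A_4 = 5, A_5 = 4, A_6 = 2, A_7 = 2. Minimum distance d = 3.

Enumerate all 2^4 = 16 messages m ∈ F_2^4.
For each, compute codeword c = mG in F_2^9, then tally its weight.
  m = 0000 → c = 000000000, weight = 0.
  m = 1000 → c = 010110010, weight = 4.
  m = 0100 → c = 111011010, weight = 6.
  m = 1100 → c = 101101000, weight = 4.
  m = 0010 → c = 100010100, weight = 3.
  m = 1010 → c = 110100110, weight = 5.
  m = 0110 → c = 011001110, weight = 5.
  m = 1110 → c = 001111100, weight = 5.
  m = 0001 → c = 011001001, weight = 4.
  m = 1001 → c = 001111011, weight = 6.
  m = 0101 → c = 100010011, weight = 4.
  m = 1101 → c = 110100001, weight = 4.
  m = 0011 → c = 111011101, weight = 7.
  m = 1011 → c = 101101111, weight = 7.
  m = 0111 → c = 000000111, weight = 3.
  m = 1111 → c = 010110101, weight = 5.
Tally weights:
  weight 0: 1 codewords.
  weight 3: 2 codewords.
  weight 4: 5 codewords.
  weight 5: 4 codewords.
  weight 6: 2 codewords.
  weight 7: 2 codewords.
Minimum distance d = smallest w > 0 with A_w > 0 = 3.
Sanity: Σ A_w = 16 = 2^4 = 16 ✓.


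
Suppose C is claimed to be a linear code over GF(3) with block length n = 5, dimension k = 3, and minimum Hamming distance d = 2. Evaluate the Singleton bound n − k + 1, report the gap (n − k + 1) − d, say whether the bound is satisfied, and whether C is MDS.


Singleton RHS = n − k + 1 = 3, slack = 1, bound satisfied, not MDS.

Singleton bound: d ≤ n − k + 1.
Here n = 5, k = 3, so n − k + 1 = 3.
Given d = 2, check d ≤ 3: YES.
Slack = (n − k + 1) − d = 1.
The code is NOT MDS (slack = 1 > 0).
Description: the claimed parameters are [5, 3, 2]_3; such a code would be non-MDS.


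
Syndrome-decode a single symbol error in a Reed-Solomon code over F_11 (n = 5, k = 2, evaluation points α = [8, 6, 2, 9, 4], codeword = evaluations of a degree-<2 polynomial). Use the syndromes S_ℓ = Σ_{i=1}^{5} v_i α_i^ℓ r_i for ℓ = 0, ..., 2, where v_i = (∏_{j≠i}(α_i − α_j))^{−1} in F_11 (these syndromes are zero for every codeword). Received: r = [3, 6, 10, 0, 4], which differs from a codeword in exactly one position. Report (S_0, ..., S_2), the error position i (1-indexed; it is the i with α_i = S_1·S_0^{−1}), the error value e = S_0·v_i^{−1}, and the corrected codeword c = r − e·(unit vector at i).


S = (2, 1, 6), error at position 2, error magnitude e = 8, c = [3, 9, 10, 0, 4].

Step 1: column multipliers v_i = (∏_{j≠i}(α_i − α_j))^{−1} mod 11.
  i = 1 (α = 8): (8−6)(8−2)(8−9)(8−4) = 2·6·(−1)·4 = −48 ≡ 7, so v_1 = 7^{−1} = 8 (mod 11).
  i = 2 (α = 6): (6−8)(6−2)(6−9)(6−4) = (−2)·4·(−3)·2 = 48 ≡ 4, so v_2 = 4^{−1} = 3 (mod 11).
  i = 3 (α = 2): (2−8)(2−6)(2−9)(2−4) = (−6)·(−4)·(−7)·(−2) = 336 ≡ 6, so v_3 = 6^{−1} = 2 (mod 11).
  i = 4 (α = 9): (9−8)(9−6)(9−2)(9−4) = 1·3·7·5 = 105 ≡ 6, so v_4 = 6^{−1} = 2 (mod 11).
  i = 5 (α = 4): (4−8)(4−6)(4−2)(4−9) = (−4)·(−2)·2·(−5) = −80 ≡ 8, so v_5 = 8^{−1} = 7 (mod 11).
  v = [8, 3, 2, 2, 7].
Step 2: syndromes of r = [3, 6, 10, 0, 4] (all sums mod 11).
  S_0 = Σ v_i r_i = 8·3 + 3·6 + 2·10 + 2·0 + 7·4 = 90 ≡ 2.
  S_1 = Σ v_i α_i r_i = 8·8·3 + 3·6·6 + 2·2·10 + 2·9·0 + 7·4·4 = 452 ≡ 1.
  α_i^2 mod 11 = [9, 3, 4, 4, 5].
  S_2 = Σ v_i α_i^2 r_i = 8·9·3 + 3·3·6 + 2·4·10 + 2·4·0 + 7·5·4 = 490 ≡ 6.
  S = (2, 1, 6) ≠ 0, so r is not a codeword (an error is present).
Step 3: locate the error. For a single error e at position i, S_ℓ = v_i·e·α_i^ℓ, so α_err = S_1/S_0.
  S_0^{−1} = 2^{−1} = 6 (mod 11), so α_err = 1·6 = 6 ≡ 6 = α_2. Error position i = 2.
  Consistency check: S_2/S_1 = 6·1 = 6 ≡ 6 = α_err ✓ (single-error assumption holds).
Step 4: error magnitude e = S_0/v_2 = S_0·∏_{j≠2}(α_2 − α_j) = 2·4 = 8 ≡ 8 (mod 11).
Step 5: correct position 2: c_2 = r_2 − e = 6 − 8 ≡ 9 (mod 11). Hence c = [3, 9, 10, 0, 4].
  Check: interpolating c through the α_i gives m(x) = 5 + 8·x (degree < 2) with m(α_i) = c_i for every i, so c is indeed a codeword.


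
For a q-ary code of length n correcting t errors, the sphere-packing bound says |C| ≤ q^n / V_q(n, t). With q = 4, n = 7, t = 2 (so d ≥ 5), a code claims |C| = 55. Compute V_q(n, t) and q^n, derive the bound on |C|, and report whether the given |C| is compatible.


V_q(n, t) = 211, q^n = 16384, Hamming bound = 77, |C| = 55 ≤ bound (satisfied).

Step 1: Compute V_q(n, t) = Σ_{j=0}^2 C(n, j) (q−1)^j.
  j = 0: C(7,0)·(3)^0 = 1·1 = 1.
  j = 1: C(7,1)·(3)^1 = 7·3 = 21.
  j = 2: C(7,2)·(3)^2 = 21·9 = 189.
  V_q(n, t) = 1 + 21 + 189 = 211.
Step 2: q^n = 4^7 = 16384.
Step 3: Hamming bound ⌊q^n / V_q(n,t)⌋ = ⌊16384/211⌋ = 77.
Step 4: Compare |C| = 55 to 77: satisfied.
The claimed |C| lies below the Hamming bound.


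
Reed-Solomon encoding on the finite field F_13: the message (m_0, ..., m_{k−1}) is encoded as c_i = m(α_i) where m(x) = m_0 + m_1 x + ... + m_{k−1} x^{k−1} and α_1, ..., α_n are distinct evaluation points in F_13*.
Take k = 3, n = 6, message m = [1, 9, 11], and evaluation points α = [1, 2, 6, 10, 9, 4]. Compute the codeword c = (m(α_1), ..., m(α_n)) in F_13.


c = [8, 11, 9, 8, 11, 5]

Message polynomial: m(x) = 1 + 9·x + 11·x^2 (mod 13).
For each evaluation point α_i, compute m(α_i) mod 13:
  α_1 = 1: Horner steps 11 → 7 → 8, so m(1) = 8.
  α_2 = 2: Horner steps 11 → 5 → 11, so m(2) = 11.
  α_3 = 6: Horner steps 11 → 10 → 9, so m(6) = 9.
  α_4 = 10: Horner steps 11 → 2 → 8, so m(10) = 8.
  α_5 = 9: Horner steps 11 → 4 → 11, so m(9) = 11.
  α_6 = 4: Horner steps 11 → 1 → 5, so m(4) = 5.
Codeword c = [8, 11, 9, 8, 11, 5] ∈ F_13^6.


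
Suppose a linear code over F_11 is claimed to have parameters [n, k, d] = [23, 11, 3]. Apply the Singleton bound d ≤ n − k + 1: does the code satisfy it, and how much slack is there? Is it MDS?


Singleton RHS = n − k + 1 = 13, slack = 10, bound satisfied, not MDS.

Singleton bound: d ≤ n − k + 1.
Here n = 23, k = 11, so n − k + 1 = 13.
Given d = 3, check d ≤ 13: YES.
Slack = (n − k + 1) − d = 10.
The code is NOT MDS (slack = 10 > 0).
Description: the claimed parameters are [23, 11, 3]_11; such a code would be non-MDS.


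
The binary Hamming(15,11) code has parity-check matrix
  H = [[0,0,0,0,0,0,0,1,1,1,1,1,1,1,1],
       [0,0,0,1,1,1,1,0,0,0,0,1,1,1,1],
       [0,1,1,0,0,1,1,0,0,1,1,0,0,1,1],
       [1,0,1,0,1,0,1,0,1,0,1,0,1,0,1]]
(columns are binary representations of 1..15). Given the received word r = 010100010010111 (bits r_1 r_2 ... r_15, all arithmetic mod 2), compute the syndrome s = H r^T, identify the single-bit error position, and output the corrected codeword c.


s = (1, 0, 0, 1)^T, error position = 9, corrected codeword c = 010100011010111

Compute s = H r^T mod 2 one row at a time:
  s_1 = 1 + 0 + 0 + 1 + 0 + 1 + 1 + 1 = 5 ≡ 1 (mod 2).
  s_2 = 1 + 0 + 0 + 0 + 0 + 1 + 1 + 1 = 4 ≡ 0 (mod 2).
  s_3 = 1 + 0 + 0 + 0 + 0 + 1 + 1 + 1 = 4 ≡ 0 (mod 2).
  s_4 = 0 + 0 + 0 + 0 + 0 + 1 + 1 + 1 = 3 ≡ 1 (mod 2).
s = (1, 0, 0, 1)^T — this equals column 9 of H (binary 1001), so error is at position 9.
Correct: flip bit 9 of r = 010100010010111 to get c = 010100011010111.


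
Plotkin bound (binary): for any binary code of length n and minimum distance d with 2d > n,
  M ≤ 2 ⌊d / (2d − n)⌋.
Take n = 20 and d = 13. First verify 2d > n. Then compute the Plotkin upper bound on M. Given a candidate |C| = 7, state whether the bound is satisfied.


Plotkin bound M ≤ 4; given |C| = 7 > bound (violated).

Check applicability: 2d = 26, n = 20.
2d − n = 6 > 0, so Plotkin applies.
Compute d/(2d−n) = 13/6 ≈ 2.1667.
⌊d/(2d−n)⌋ = 2.
Plotkin bound: M ≤ 2·2 = 4.
Given |C| = 7, check: VIOLATED.
This |C| is above the Plotkin bound, so no binary code with n = 20, d = 13 and 7 codewords exists.


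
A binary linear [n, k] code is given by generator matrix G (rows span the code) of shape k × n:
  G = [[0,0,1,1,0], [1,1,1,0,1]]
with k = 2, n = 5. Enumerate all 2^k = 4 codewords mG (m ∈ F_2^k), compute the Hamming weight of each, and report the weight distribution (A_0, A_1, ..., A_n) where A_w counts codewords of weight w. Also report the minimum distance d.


Weight distribution: A_0 = 1, A_2 = 1, A_4 = 2. Minimum distance d = 2.

Enumerate all 2^2 = 4 messages m ∈ F_2^2.
For each, compute codeword c = mG in F_2^5, then tally its weight.
  m = 00 → c = 00000, weight = 0.
  m = 10 → c = 00110, weight = 2.
  m = 01 → c = 11101, weight = 4.
  m = 11 → c = 11011, weight = 4.
Tally weights:
  weight 0: 1 codewords.
  weight 2: 1 codewords.
  weight 4: 2 codewords.
Minimum distance d = smallest w > 0 with A_w > 0 = 2.
Sanity: Σ A_w = 4 = 2^2 = 4 ✓.


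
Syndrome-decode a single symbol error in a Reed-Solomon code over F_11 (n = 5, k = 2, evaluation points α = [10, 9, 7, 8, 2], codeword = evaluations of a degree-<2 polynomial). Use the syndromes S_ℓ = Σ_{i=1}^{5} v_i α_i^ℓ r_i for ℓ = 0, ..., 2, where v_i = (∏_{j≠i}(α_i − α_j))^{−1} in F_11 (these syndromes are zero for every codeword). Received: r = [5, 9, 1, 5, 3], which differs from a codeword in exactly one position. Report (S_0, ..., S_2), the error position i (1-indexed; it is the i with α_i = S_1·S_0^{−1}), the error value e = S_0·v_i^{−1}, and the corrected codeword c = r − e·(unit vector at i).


S = (9, 2, 9), error at position 1, error magnitude e = 3, c = [2, 9, 1, 5, 3].

Step 1: column multipliers v_i = (∏_{j≠i}(α_i − α_j))^{−1} mod 11.
  i = 1 (α = 10): (10−9)(10−7)(10−8)(10−2) = 1·3·2·8 = 48 ≡ 4, so v_1 = 4^{−1} = 3 (mod 11).
  i = 2 (α = 9): (9−10)(9−7)(9−8)(9−2) = (−1)·2·1·7 = −14 ≡ 8, so v_2 = 8^{−1} = 7 (mod 11).
  i = 3 (α = 7): (7−10)(7−9)(7−8)(7−2) = (−3)·(−2)·(−1)·5 = −30 ≡ 3, so v_3 = 3^{−1} = 4 (mod 11).
  i = 4 (α = 8): (8−10)(8−9)(8−7)(8−2) = (−2)·(−1)·1·6 = 12 ≡ 1, so v_4 = 1^{−1} = 1 (mod 11).
  i = 5 (α = 2): (2−10)(2−9)(2−7)(2−8) = (−8)·(−7)·(−5)·(−6) = 1680 ≡ 8, so v_5 = 8^{−1} = 7 (mod 11).
  v = [3, 7, 4, 1, 7].
Step 2: syndromes of r = [5, 9, 1, 5, 3] (all sums mod 11).
  S_0 = Σ v_i r_i = 3·5 + 7·9 + 4·1 + 1·5 + 7·3 = 108 ≡ 9.
  S_1 = Σ v_i α_i r_i = 3·10·5 + 7·9·9 + 4·7·1 + 1·8·5 + 7·2·3 = 827 ≡ 2.
  α_i^2 mod 11 = [1, 4, 5, 9, 4].
  S_2 = Σ v_i α_i^2 r_i = 3·1·5 + 7·4·9 + 4·5·1 + 1·9·5 + 7·4·3 = 416 ≡ 9.
  S = (9, 2, 9) ≠ 0, so r is not a codeword (an error is present).
Step 3: locate the error. For a single error e at position i, S_ℓ = v_i·e·α_i^ℓ, so α_err = S_1/S_0.
  S_0^{−1} = 9^{−1} = 5 (mod 11), so α_err = 2·5 = 10 ≡ 10 = α_1. Error position i = 1.
  Consistency check: S_2/S_1 = 9·6 = 54 ≡ 10 = α_err ✓ (single-error assumption holds).
Step 4: error magnitude e = S_0/v_1 = S_0·∏_{j≠1}(α_1 − α_j) = 9·4 = 36 ≡ 3 (mod 11).
Step 5: correct position 1: c_1 = r_1 − e = 5 − 3 ≡ 2 (mod 11). Hence c = [2, 9, 1, 5, 3].
  Check: interpolating c through the α_i gives m(x) = 6 + 4·x (degree < 2) with m(α_i) = c_i for every i, so c is indeed a codeword.


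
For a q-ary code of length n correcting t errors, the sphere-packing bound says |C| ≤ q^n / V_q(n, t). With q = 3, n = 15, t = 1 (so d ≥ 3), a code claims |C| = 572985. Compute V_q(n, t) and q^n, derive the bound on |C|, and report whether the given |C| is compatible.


V_q(n, t) = 31, q^n = 14348907, Hamming bound = 462867, |C| = 572985 > bound (violated).

Step 1: Compute V_q(n, t) = Σ_{j=0}^1 C(n, j) (q−1)^j.
  j = 0: C(15,0)·(2)^0 = 1·1 = 1.
  j = 1: C(15,1)·(2)^1 = 15·2 = 30.
  V_q(n, t) = 1 + 30 = 31.
Step 2: q^n = 3^15 = 14348907.
Step 3: Hamming bound ⌊q^n / V_q(n,t)⌋ = ⌊14348907/31⌋ = 462867.
Step 4: Compare |C| = 572985 to 462867: violated.
The claimed |C| lies above the Hamming bound, so no 3-ary code of length 15 with d ≥ 3 can have 572985 codewords.


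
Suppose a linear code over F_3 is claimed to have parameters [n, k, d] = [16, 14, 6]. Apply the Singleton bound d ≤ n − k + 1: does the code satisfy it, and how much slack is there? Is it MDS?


Singleton RHS = n − k + 1 = 3, slack = -3, bound violated (no such code; not MDS).

Singleton bound: d ≤ n − k + 1.
Here n = 16, k = 14, so n − k + 1 = 3.
Given d = 6, check d ≤ 3: NO.
Slack = (n − k + 1) − d = -3.
The slack is negative: d = 6 exceeds n − k + 1 = 3 by 3, so the Singleton bound is violated and no linear [16, 14, 6]_3 code can exist. In particular it is not MDS (MDS requires d = n − k + 1 exactly).
Description: the claimed parameters are [16, 14, 6]_3; such a code would be impossible (violates the Singleton bound).


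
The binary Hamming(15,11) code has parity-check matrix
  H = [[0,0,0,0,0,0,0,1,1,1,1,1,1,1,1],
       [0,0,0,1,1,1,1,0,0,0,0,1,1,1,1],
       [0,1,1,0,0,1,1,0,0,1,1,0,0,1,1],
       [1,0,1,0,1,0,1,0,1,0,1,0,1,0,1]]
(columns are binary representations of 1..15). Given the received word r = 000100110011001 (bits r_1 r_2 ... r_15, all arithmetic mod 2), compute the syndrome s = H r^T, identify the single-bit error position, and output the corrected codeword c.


s = (0, 0, 1, 1)^T, error position = 3, corrected codeword c = 001100110011001

Compute s = H r^T mod 2 one row at a time:
  s_1 = 1 + 0 + 0 + 1 + 1 + 0 + 0 + 1 = 4 ≡ 0 (mod 2).
  s_2 = 1 + 0 + 0 + 1 + 1 + 0 + 0 + 1 = 4 ≡ 0 (mod 2).
  s_3 = 0 + 0 + 0 + 1 + 0 + 1 + 0 + 1 = 3 ≡ 1 (mod 2).
  s_4 = 0 + 0 + 0 + 1 + 0 + 1 + 0 + 1 = 3 ≡ 1 (mod 2).
s = (0, 0, 1, 1)^T — this equals column 3 of H (binary 0011), so error is at position 3.
Correct: flip bit 3 of r = 000100110011001 to get c = 001100110011001.


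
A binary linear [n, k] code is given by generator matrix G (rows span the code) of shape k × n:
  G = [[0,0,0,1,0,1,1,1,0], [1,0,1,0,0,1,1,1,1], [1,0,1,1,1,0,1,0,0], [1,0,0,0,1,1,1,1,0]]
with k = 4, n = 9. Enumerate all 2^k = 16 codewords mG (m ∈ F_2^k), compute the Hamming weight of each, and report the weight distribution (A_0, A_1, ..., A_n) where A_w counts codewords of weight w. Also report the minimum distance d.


Weight distribution: A_0 = 1, A_2 = 1, A_3 = 3, A_4 = 5, A_5 = 4, A_6 = 1, A_7 = 1. Minimum distance d = 2.

Enumerate all 2^4 = 16 messages m ∈ F_2^4.
For each, compute codeword c = mG in F_2^9, then tally its weight.
  m = 0000 → c = 000000000, weight = 0.
  m = 1000 → c = 000101110, weight = 4.
  m = 0100 → c = 101001111, weight = 6.
  m = 1100 → c = 101100001, weight = 4.
  m = 0010 → c = 101110100, weight = 5.
  m = 1010 → c = 101011010, weight = 5.
  m = 0110 → c = 000111011, weight = 5.
  m = 1110 → c = 000010101, weight = 3.
  m = 0001 → c = 100011110, weight = 5.
  m = 1001 → c = 100110000, weight = 3.
  m = 0101 → c = 001010001, weight = 3.
  m = 1101 → c = 001111111, weight = 7.
  m = 0011 → c = 001101010, weight = 4.
  m = 1011 → c = 001000100, weight = 2.
  m = 0111 → c = 100100101, weight = 4.
  m = 1111 → c = 100001011, weight = 4.
Tally weights:
  weight 0: 1 codewords.
  weight 2: 1 codewords.
  weight 3: 3 codewords.
  weight 4: 5 codewords.
  weight 5: 4 codewords.
  weight 6: 1 codewords.
  weight 7: 1 codewords.
Minimum distance d = smallest w > 0 with A_w > 0 = 2.
Sanity: Σ A_w = 16 = 2^4 = 16 ✓.


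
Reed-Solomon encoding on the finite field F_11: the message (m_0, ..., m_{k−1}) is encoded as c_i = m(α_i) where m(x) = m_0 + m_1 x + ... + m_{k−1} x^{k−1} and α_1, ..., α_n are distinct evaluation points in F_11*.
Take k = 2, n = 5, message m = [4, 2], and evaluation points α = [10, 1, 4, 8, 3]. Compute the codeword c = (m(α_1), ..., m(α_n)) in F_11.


c = [2, 6, 1, 9, 10]

Message polynomial: m(x) = 4 + 2·x (mod 11).
For each evaluation point α_i, compute m(α_i) mod 11:
  α_1 = 10: Horner steps 2 → 2, so m(10) = 2.
  α_2 = 1: Horner steps 2 → 6, so m(1) = 6.
  α_3 = 4: Horner steps 2 → 1, so m(4) = 1.
  α_4 = 8: Horner steps 2 → 9, so m(8) = 9.
  α_5 = 3: Horner steps 2 → 10, so m(3) = 10.
Codeword c = [2, 6, 1, 9, 10] ∈ F_11^5.


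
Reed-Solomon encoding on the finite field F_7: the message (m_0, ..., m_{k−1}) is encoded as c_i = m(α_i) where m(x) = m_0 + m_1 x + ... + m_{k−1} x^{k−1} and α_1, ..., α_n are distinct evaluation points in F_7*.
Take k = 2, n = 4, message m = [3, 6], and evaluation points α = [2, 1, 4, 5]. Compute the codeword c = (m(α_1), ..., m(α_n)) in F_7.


c = [1, 2, 6, 5]

Message polynomial: m(x) = 3 + 6·x (mod 7).
For each evaluation point α_i, compute m(α_i) mod 7:
  α_1 = 2: Horner steps 6 → 1, so m(2) = 1.
  α_2 = 1: Horner steps 6 → 2, so m(1) = 2.
  α_3 = 4: Horner steps 6 → 6, so m(4) = 6.
  α_4 = 5: Horner steps 6 → 5, so m(5) = 5.
Codeword c = [1, 2, 6, 5] ∈ F_7^4.


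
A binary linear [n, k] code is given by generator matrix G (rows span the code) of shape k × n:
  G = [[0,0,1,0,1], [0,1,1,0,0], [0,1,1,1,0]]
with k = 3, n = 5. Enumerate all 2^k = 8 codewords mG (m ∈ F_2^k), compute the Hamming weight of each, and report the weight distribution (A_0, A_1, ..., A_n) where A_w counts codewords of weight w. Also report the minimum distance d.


Weight distribution: A_0 = 1, A_1 = 1, A_2 = 3, A_3 = 3. Minimum distance d = 1.

Enumerate all 2^3 = 8 messages m ∈ F_2^3.
For each, compute codeword c = mG in F_2^5, then tally its weight.
  m = 000 → c = 00000, weight = 0.
  m = 100 → c = 00101, weight = 2.
  m = 010 → c = 01100, weight = 2.
  m = 110 → c = 01001, weight = 2.
  m = 001 → c = 01110, weight = 3.
  m = 101 → c = 01011, weight = 3.
  m = 011 → c = 00010, weight = 1.
  m = 111 → c = 00111, weight = 3.
Tally weights:
  weight 0: 1 codewords.
  weight 1: 1 codewords.
  weight 2: 3 codewords.
  weight 3: 3 codewords.
Minimum distance d = smallest w > 0 with A_w > 0 = 1.
Sanity: Σ A_w = 8 = 2^3 = 8 ✓.


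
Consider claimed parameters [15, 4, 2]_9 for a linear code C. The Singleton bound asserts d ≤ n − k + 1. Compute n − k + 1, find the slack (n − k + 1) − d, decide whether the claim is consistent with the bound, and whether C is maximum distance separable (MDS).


Singleton RHS = n − k + 1 = 12, slack = 10, bound satisfied, not MDS.

Singleton bound: d ≤ n − k + 1.
Here n = 15, k = 4, so n − k + 1 = 12.
Given d = 2, check d ≤ 12: YES.
Slack = (n − k + 1) − d = 10.
The code is NOT MDS (slack = 10 > 0).
Description: the claimed parameters are [15, 4, 2]_9; such a code would be non-MDS.


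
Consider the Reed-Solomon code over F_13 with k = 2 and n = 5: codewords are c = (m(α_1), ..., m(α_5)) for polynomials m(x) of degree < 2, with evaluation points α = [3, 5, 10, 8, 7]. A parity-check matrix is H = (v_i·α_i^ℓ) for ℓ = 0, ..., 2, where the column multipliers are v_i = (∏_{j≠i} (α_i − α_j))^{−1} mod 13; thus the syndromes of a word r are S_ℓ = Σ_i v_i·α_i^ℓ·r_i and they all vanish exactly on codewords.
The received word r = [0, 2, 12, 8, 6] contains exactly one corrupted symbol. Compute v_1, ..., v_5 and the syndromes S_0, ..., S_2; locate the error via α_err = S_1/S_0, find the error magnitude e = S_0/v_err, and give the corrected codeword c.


S = (4, 12, 10), error at position 1, error magnitude e = 2, c = [11, 2, 12, 8, 6].

Step 1: column multipliers v_i = (∏_{j≠i}(α_i − α_j))^{−1} mod 13.
  i = 1 (α = 3): (3−5)(3−10)(3−8)(3−7) = (−2)·(−7)·(−5)·(−4) = 280 ≡ 7, so v_1 = 7^{−1} = 2 (mod 13).
  i = 2 (α = 5): (5−3)(5−10)(5−8)(5−7) = 2·(−5)·(−3)·(−2) = −60 ≡ 5, so v_2 = 5^{−1} = 8 (mod 13).
  i = 3 (α = 10): (10−3)(10−5)(10−8)(10−7) = 7·5·2·3 = 210 ≡ 2, so v_3 = 2^{−1} = 7 (mod 13).
  i = 4 (α = 8): (8−3)(8−5)(8−10)(8−7) = 5·3·(−2)·1 = −30 ≡ 9, so v_4 = 9^{−1} = 3 (mod 13).
  i = 5 (α = 7): (7−3)(7−5)(7−10)(7−8) = 4·2·(−3)·(−1) = 24 ≡ 11, so v_5 = 11^{−1} = 6 (mod 13).
  v = [2, 8, 7, 3, 6].
Step 2: syndromes of r = [0, 2, 12, 8, 6] (all sums mod 13).
  S_0 = Σ v_i r_i = 2·0 + 8·2 + 7·12 + 3·8 + 6·6 = 160 ≡ 4.
  S_1 = Σ v_i α_i r_i = 2·3·0 + 8·5·2 + 7·10·12 + 3·8·8 + 6·7·6 = 1364 ≡ 12.
  α_i^2 mod 13 = [9, 12, 9, 12, 10].
  S_2 = Σ v_i α_i^2 r_i = 2·9·0 + 8·12·2 + 7·9·12 + 3·12·8 + 6·10·6 = 1596 ≡ 10.
  S = (4, 12, 10) ≠ 0, so r is not a codeword (an error is present).
Step 3: locate the error. For a single error e at position i, S_ℓ = v_i·e·α_i^ℓ, so α_err = S_1/S_0.
  S_0^{−1} = 4^{−1} = 10 (mod 13), so α_err = 12·10 = 120 ≡ 3 = α_1. Error position i = 1.
  Consistency check: S_2/S_1 = 10·12 = 120 ≡ 3 = α_err ✓ (single-error assumption holds).
Step 4: error magnitude e = S_0/v_1 = S_0·∏_{j≠1}(α_1 − α_j) = 4·7 = 28 ≡ 2 (mod 13).
Step 5: correct position 1: c_1 = r_1 − e = 0 − 2 ≡ 11 (mod 13). Hence c = [11, 2, 12, 8, 6].
  Check: interpolating c through the α_i gives m(x) = 5 + 2·x (degree < 2) with m(α_i) = c_i for every i, so c is indeed a codeword.


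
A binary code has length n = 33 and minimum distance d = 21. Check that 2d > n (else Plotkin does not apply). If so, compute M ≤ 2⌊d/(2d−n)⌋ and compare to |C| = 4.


Plotkin bound M ≤ 4; given |C| = 4 ≤ bound (satisfied).

Check applicability: 2d = 42, n = 33.
2d − n = 9 > 0, so Plotkin applies.
Compute d/(2d−n) = 21/9 ≈ 2.3333.
⌊d/(2d−n)⌋ = 2.
Plotkin bound: M ≤ 2·2 = 4.
Given |C| = 4, check: satisfied.
This |C| is at the Plotkin bound.


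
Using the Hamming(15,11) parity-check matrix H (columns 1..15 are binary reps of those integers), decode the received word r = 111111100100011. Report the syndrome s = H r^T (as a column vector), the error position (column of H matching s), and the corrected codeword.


s = (1, 0, 1, 1)^T, error position = 11, corrected codeword c = 111111100110011

Compute s = H r^T mod 2 one row at a time:
  s_1 = 0 + 0 + 1 + 0 + 0 + 0 + 1 + 1 = 3 ≡ 1 (mod 2).
  s_2 = 1 + 1 + 1 + 1 + 0 + 0 + 1 + 1 = 6 ≡ 0 (mod 2).
  s_3 = 1 + 1 + 1 + 1 + 1 + 0 + 1 + 1 = 7 ≡ 1 (mod 2).
  s_4 = 1 + 1 + 1 + 1 + 0 + 0 + 0 + 1 = 5 ≡ 1 (mod 2).
s = (1, 0, 1, 1)^T — this equals column 11 of H (binary 1011), so error is at position 11.
Correct: flip bit 11 of r = 111111100100011 to get c = 111111100110011.


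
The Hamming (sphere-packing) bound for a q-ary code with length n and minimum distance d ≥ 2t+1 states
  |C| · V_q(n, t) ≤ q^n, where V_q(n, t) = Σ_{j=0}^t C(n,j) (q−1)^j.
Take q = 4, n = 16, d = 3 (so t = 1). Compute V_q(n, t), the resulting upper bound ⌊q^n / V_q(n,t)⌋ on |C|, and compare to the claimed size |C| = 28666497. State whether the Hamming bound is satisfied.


V_q(n, t) = 49, q^n = 4294967296, Hamming bound = 87652393, |C| = 28666497 ≤ bound (satisfied).

Step 1: Compute V_q(n, t) = Σ_{j=0}^1 C(n, j) (q−1)^j.
  j = 0: C(16,0)·(3)^0 = 1·1 = 1.
  j = 1: C(16,1)·(3)^1 = 16·3 = 48.
  V_q(n, t) = 1 + 48 = 49.
Step 2: q^n = 4^16 = 4294967296.
Step 3: Hamming bound ⌊q^n / V_q(n,t)⌋ = ⌊4294967296/49⌋ = 87652393.
Step 4: Compare |C| = 28666497 to 87652393: satisfied.
The claimed |C| lies below the Hamming bound.


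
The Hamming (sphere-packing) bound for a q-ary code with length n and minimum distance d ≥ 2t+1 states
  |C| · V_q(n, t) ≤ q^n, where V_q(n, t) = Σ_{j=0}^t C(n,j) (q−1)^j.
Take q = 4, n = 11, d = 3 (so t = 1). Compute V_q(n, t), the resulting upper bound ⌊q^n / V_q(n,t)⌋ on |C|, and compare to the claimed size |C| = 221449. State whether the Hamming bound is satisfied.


V_q(n, t) = 34, q^n = 4194304, Hamming bound = 123361, |C| = 221449 > bound (violated).

Step 1: Compute V_q(n, t) = Σ_{j=0}^1 C(n, j) (q−1)^j.
  j = 0: C(11,0)·(3)^0 = 1·1 = 1.
  j = 1: C(11,1)·(3)^1 = 11·3 = 33.
  V_q(n, t) = 1 + 33 = 34.
Step 2: q^n = 4^11 = 4194304.
Step 3: Hamming bound ⌊q^n / V_q(n,t)⌋ = ⌊4194304/34⌋ = 123361.
Step 4: Compare |C| = 221449 to 123361: violated.
The claimed |C| lies above the Hamming bound, so no 4-ary code of length 11 with d ≥ 3 can have 221449 codewords.


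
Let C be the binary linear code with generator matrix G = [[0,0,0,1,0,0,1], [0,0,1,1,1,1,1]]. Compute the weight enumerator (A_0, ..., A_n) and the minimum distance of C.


Weight distribution: A_0 = 1, A_2 = 1, A_3 = 1, A_5 = 1. Minimum distance d = 2.

Enumerate all 2^2 = 4 messages m ∈ F_2^2.
For each, compute codeword c = mG in F_2^7, then tally its weight.
  m = 00 → c = 0000000, weight = 0.
  m = 10 → c = 0001001, weight = 2.
  m = 01 → c = 0011111, weight = 5.
  m = 11 → c = 0010110, weight = 3.
Tally weights:
  weight 0: 1 codewords.
  weight 2: 1 codewords.
  weight 3: 1 codewords.
  weight 5: 1 codewords.
Minimum distance d = smallest w > 0 with A_w > 0 = 2.
Sanity: Σ A_w = 4 = 2^2 = 4 ✓.


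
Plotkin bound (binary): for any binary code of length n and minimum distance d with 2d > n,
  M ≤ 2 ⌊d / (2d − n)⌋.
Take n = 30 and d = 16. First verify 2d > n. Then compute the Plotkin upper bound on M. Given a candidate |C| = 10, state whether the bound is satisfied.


Plotkin bound M ≤ 16; given |C| = 10 ≤ bound (satisfied).

Check applicability: 2d = 32, n = 30.
2d − n = 2 > 0, so Plotkin applies.
Compute d/(2d−n) = 16/2 ≈ 8.0000.
⌊d/(2d−n)⌋ = 8.
Plotkin bound: M ≤ 2·8 = 16.
Given |C| = 10, check: satisfied.
This |C| is below the Plotkin bound.


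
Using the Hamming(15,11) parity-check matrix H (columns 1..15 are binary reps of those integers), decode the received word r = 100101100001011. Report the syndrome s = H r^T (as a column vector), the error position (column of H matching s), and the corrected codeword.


s = (1, 0, 0, 1)^T, error position = 9, corrected codeword c = 100101101001011

Compute s = H r^T mod 2 one row at a time:
  s_1 = 0 + 0 + 0 + 0 + 1 + 0 + 1 + 1 = 3 ≡ 1 (mod 2).
  s_2 = 1 + 0 + 1 + 1 + 1 + 0 + 1 + 1 = 6 ≡ 0 (mod 2).
  s_3 = 0 + 0 + 1 + 1 + 0 + 0 + 1 + 1 = 4 ≡ 0 (mod 2).
  s_4 = 1 + 0 + 0 + 1 + 0 + 0 + 0 + 1 = 3 ≡ 1 (mod 2).
s = (1, 0, 0, 1)^T — this equals column 9 of H (binary 1001), so error is at position 9.
Correct: flip bit 9 of r = 100101100001011 to get c = 100101101001011.


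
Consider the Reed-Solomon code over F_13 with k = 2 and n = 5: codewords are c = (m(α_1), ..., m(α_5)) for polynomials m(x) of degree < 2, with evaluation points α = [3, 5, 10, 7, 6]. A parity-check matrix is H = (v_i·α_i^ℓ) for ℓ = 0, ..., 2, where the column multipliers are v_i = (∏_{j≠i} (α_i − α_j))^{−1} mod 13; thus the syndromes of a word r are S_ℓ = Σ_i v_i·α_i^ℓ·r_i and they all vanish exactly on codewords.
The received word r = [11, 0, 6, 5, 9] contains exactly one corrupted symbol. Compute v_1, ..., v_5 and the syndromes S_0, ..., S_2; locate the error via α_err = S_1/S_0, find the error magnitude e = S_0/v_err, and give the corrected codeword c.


S = (10, 4, 12), error at position 1, error magnitude e = 3, c = [8, 0, 6, 5, 9].

Step 1: column multipliers v_i = (∏_{j≠i}(α_i − α_j))^{−1} mod 13.
  i = 1 (α = 3): (3−5)(3−10)(3−7)(3−6) = (−2)·(−7)·(−4)·(−3) = 168 ≡ 12, so v_1 = 12^{−1} = 12 (mod 13).
  i = 2 (α = 5): (5−3)(5−10)(5−7)(5−6) = 2·(−5)·(−2)·(−1) = −20 ≡ 6, so v_2 = 6^{−1} = 11 (mod 13).
  i = 3 (α = 10): (10−3)(10−5)(10−7)(10−6) = 7·5·3·4 = 420 ≡ 4, so v_3 = 4^{−1} = 10 (mod 13).
  i = 4 (α = 7): (7−3)(7−5)(7−10)(7−6) = 4·2·(−3)·1 = −24 ≡ 2, so v_4 = 2^{−1} = 7 (mod 13).
  i = 5 (α = 6): (6−3)(6−5)(6−10)(6−7) = 3·1·(−4)·(−1) = 12 ≡ 12, so v_5 = 12^{−1} = 12 (mod 13).
  v = [12, 11, 10, 7, 12].
Step 2: syndromes of r = [11, 0, 6, 5, 9] (all sums mod 13).
  S_0 = Σ v_i r_i = 12·11 + 11·0 + 10·6 + 7·5 + 12·9 = 335 ≡ 10.
  S_1 = Σ v_i α_i r_i = 12·3·11 + 11·5·0 + 10·10·6 + 7·7·5 + 12·6·9 = 1889 ≡ 4.
  α_i^2 mod 13 = [9, 12, 9, 10, 10].
  S_2 = Σ v_i α_i^2 r_i = 12·9·11 + 11·12·0 + 10·9·6 + 7·10·5 + 12·10·9 = 3158 ≡ 12.
  S = (10, 4, 12) ≠ 0, so r is not a codeword (an error is present).
Step 3: locate the error. For a single error e at position i, S_ℓ = v_i·e·α_i^ℓ, so α_err = S_1/S_0.
  S_0^{−1} = 10^{−1} = 4 (mod 13), so α_err = 4·4 = 16 ≡ 3 = α_1. Error position i = 1.
  Consistency check: S_2/S_1 = 12·10 = 120 ≡ 3 = α_err ✓ (single-error assumption holds).
Step 4: error magnitude e = S_0/v_1 = S_0·∏_{j≠1}(α_1 − α_j) = 10·12 = 120 ≡ 3 (mod 13).
Step 5: correct position 1: c_1 = r_1 − e = 11 − 3 ≡ 8 (mod 13). Hence c = [8, 0, 6, 5, 9].
  Check: interpolating c through the α_i gives m(x) = 7 + 9·x (degree < 2) with m(α_i) = c_i for every i, so c is indeed a codeword.


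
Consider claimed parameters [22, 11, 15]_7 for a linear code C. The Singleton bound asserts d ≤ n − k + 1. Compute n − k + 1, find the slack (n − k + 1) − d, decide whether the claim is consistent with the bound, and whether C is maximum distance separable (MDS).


Singleton RHS = n − k + 1 = 12, slack = -3, bound violated (no such code; not MDS).

Singleton bound: d ≤ n − k + 1.
Here n = 22, k = 11, so n − k + 1 = 12.
Given d = 15, check d ≤ 12: NO.
Slack = (n − k + 1) − d = -3.
The slack is negative: d = 15 exceeds n − k + 1 = 12 by 3, so the Singleton bound is violated and no linear [22, 11, 15]_7 code can exist. In particular it is not MDS (MDS requires d = n − k + 1 exactly).
Description: the claimed parameters are [22, 11, 15]_7; such a code would be impossible (violates the Singleton bound).


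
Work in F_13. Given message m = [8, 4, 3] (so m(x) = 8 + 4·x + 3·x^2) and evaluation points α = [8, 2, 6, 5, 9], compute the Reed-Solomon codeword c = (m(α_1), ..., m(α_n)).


c = [11, 2, 10, 12, 1]

Message polynomial: m(x) = 8 + 4·x + 3·x^2 (mod 13).
For each evaluation point α_i, compute m(α_i) mod 13:
  α_1 = 8: Horner steps 3 → 2 → 11, so m(8) = 11.
  α_2 = 2: Horner steps 3 → 10 → 2, so m(2) = 2.
  α_3 = 6: Horner steps 3 → 9 → 10, so m(6) = 10.
  α_4 = 5: Horner steps 3 → 6 → 12, so m(5) = 12.
  α_5 = 9: Horner steps 3 → 5 → 1, so m(9) = 1.
Codeword c = [11, 2, 10, 12, 1] ∈ F_13^5.


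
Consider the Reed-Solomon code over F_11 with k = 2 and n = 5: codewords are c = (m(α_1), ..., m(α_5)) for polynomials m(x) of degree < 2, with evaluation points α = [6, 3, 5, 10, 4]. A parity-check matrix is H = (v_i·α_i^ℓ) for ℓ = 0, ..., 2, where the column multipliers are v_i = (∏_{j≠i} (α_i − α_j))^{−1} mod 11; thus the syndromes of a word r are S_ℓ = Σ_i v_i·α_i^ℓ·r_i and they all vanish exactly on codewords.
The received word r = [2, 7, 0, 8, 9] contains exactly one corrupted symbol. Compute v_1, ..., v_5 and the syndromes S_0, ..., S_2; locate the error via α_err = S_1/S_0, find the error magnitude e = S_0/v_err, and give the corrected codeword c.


S = (5, 6, 5), error at position 4, error magnitude e = 9, c = [2, 7, 0, 10, 9].

Step 1: column multipliers v_i = (∏_{j≠i}(α_i − α_j))^{−1} mod 11.
  i = 1 (α = 6): (6−3)(6−5)(6−10)(6−4) = 3·1·(−4)·2 = −24 ≡ 9, so v_1 = 9^{−1} = 5 (mod 11).
  i = 2 (α = 3): (3−6)(3−5)(3−10)(3−4) = (−3)·(−2)·(−7)·(−1) = 42 ≡ 9, so v_2 = 9^{−1} = 5 (mod 11).
  i = 3 (α = 5): (5−6)(5−3)(5−10)(5−4) = (−1)·2·(−5)·1 = 10 ≡ 10, so v_3 = 10^{−1} = 10 (mod 11).
  i = 4 (α = 10): (10−6)(10−3)(10−5)(10−4) = 4·7·5·6 = 840 ≡ 4, so v_4 = 4^{−1} = 3 (mod 11).
  i = 5 (α = 4): (4−6)(4−3)(4−5)(4−10) = (−2)·1·(−1)·(−6) = −12 ≡ 10, so v_5 = 10^{−1} = 10 (mod 11).
  v = [5, 5, 10, 3, 10].
Step 2: syndromes of r = [2, 7, 0, 8, 9] (all sums mod 11).
  S_0 = Σ v_i r_i = 5·2 + 5·7 + 10·0 + 3·8 + 10·9 = 159 ≡ 5.
  S_1 = Σ v_i α_i r_i = 5·6·2 + 5·3·7 + 10·5·0 + 3·10·8 + 10·4·9 = 765 ≡ 6.
  α_i^2 mod 11 = [3, 9, 3, 1, 5].
  S_2 = Σ v_i α_i^2 r_i = 5·3·2 + 5·9·7 + 10·3·0 + 3·1·8 + 10·5·9 = 819 ≡ 5.
  S = (5, 6, 5) ≠ 0, so r is not a codeword (an error is present).
Step 3: locate the error. For a single error e at position i, S_ℓ = v_i·e·α_i^ℓ, so α_err = S_1/S_0.
  S_0^{−1} = 5^{−1} = 9 (mod 11), so α_err = 6·9 = 54 ≡ 10 = α_4. Error position i = 4.
  Consistency check: S_2/S_1 = 5·2 = 10 ≡ 10 = α_err ✓ (single-error assumption holds).
Step 4: error magnitude e = S_0/v_4 = S_0·∏_{j≠4}(α_4 − α_j) = 5·4 = 20 ≡ 9 (mod 11).
Step 5: correct position 4: c_4 = r_4 − e = 8 − 9 ≡ 10 (mod 11). Hence c = [2, 7, 0, 10, 9].
  Check: interpolating c through the α_i gives m(x) = 1 + 2·x (degree < 2) with m(α_i) = c_i for every i, so c is indeed a codeword.


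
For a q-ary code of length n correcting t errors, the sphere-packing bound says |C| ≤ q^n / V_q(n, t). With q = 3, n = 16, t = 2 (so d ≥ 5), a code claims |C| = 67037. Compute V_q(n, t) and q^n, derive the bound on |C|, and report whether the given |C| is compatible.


V_q(n, t) = 513, q^n = 43046721, Hamming bound = 83911, |C| = 67037 ≤ bound (satisfied).

Step 1: Compute V_q(n, t) = Σ_{j=0}^2 C(n, j) (q−1)^j.
  j = 0: C(16,0)·(2)^0 = 1·1 = 1.
  j = 1: C(16,1)·(2)^1 = 16·2 = 32.
  j = 2: C(16,2)·(2)^2 = 120·4 = 480.
  V_q(n, t) = 1 + 32 + 480 = 513.
Step 2: q^n = 3^16 = 43046721.
Step 3: Hamming bound ⌊q^n / V_q(n,t)⌋ = ⌊43046721/513⌋ = 83911.
Step 4: Compare |C| = 67037 to 83911: satisfied.
The claimed |C| lies below the Hamming bound.


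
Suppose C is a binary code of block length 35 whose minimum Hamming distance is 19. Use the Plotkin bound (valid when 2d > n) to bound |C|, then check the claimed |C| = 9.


Plotkin bound M ≤ 12; given |C| = 9 ≤ bound (satisfied).

Check applicability: 2d = 38, n = 35.
2d − n = 3 > 0, so Plotkin applies.
Compute d/(2d−n) = 19/3 ≈ 6.3333.
⌊d/(2d−n)⌋ = 6.
Plotkin bound: M ≤ 2·6 = 12.
Given |C| = 9, check: satisfied.
This |C| is below the Plotkin bound.


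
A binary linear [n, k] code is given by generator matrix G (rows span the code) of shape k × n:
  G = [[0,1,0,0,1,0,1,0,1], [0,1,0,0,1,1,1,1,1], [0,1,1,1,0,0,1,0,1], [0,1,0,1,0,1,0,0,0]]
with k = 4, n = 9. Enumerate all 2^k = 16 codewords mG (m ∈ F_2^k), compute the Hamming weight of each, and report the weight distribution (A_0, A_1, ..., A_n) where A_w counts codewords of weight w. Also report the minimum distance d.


Weight distribution: A_0 = 1, A_2 = 1, A_3 = 3, A_4 = 5, A_5 = 4, A_6 = 1, A_7 = 1. Minimum distance d = 2.

Enumerate all 2^4 = 16 messages m ∈ F_2^4.
For each, compute codeword c = mG in F_2^9, then tally its weight.
  m = 0000 → c = 000000000, weight = 0.
  m = 1000 → c = 010010101, weight = 4.
  m = 0100 → c = 010011111, weight = 6.
  m = 1100 → c = 000001010, weight = 2.
  m = 0010 → c = 011100101, weight = 5.
  m = 1010 → c = 001110000, weight = 3.
  m = 0110 → c = 001111010, weight = 5.
  m = 1110 → c = 011101111, weight = 7.
  m = 0001 → c = 010101000, weight = 3.
  m = 1001 → c = 000111101, weight = 5.
  m = 0101 → c = 000110111, weight = 5.
  m = 1101 → c = 010100010, weight = 3.
  m = 0011 → c = 001001101, weight = 4.
  m = 1011 → c = 011011000, weight = 4.
  m = 0111 → c = 011010010, weight = 4.
  m = 1111 → c = 001000111, weight = 4.
Tally weights:
  weight 0: 1 codewords.
  weight 2: 1 codewords.
  weight 3: 3 codewords.
  weight 4: 5 codewords.
  weight 5: 4 codewords.
  weight 6: 1 codewords.
  weight 7: 1 codewords.
Minimum distance d = smallest w > 0 with A_w > 0 = 2.
Sanity: Σ A_w = 16 = 2^4 = 16 ✓.


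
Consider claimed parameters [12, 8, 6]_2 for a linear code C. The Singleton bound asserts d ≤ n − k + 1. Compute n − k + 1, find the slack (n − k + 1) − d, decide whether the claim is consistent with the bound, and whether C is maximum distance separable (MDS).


Singleton RHS = n − k + 1 = 5, slack = -1, bound violated (no such code; not MDS).

Singleton bound: d ≤ n − k + 1.
Here n = 12, k = 8, so n − k + 1 = 5.
Given d = 6, check d ≤ 5: NO.
Slack = (n − k + 1) − d = -1.
The slack is negative: d = 6 exceeds n − k + 1 = 5 by 1, so the Singleton bound is violated and no linear [12, 8, 6]_2 code can exist. In particular it is not MDS (MDS requires d = n − k + 1 exactly).
Description: the claimed parameters are [12, 8, 6]_2; such a code would be impossible (violates the Singleton bound).
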